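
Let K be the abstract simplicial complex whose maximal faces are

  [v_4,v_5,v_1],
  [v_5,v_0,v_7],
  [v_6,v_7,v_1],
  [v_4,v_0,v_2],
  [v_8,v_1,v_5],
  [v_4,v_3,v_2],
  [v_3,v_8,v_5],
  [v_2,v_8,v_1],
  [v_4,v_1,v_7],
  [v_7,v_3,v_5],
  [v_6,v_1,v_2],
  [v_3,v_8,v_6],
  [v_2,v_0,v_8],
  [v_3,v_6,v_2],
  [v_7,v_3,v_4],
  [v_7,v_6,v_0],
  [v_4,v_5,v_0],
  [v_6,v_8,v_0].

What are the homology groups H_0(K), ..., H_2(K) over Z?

Fix the vertex order v_0 < v_1 < v_2 < v_3 < v_4 < v_5 < v_6 < v_7 < v_8 and write every simplex with vertices in increasing order. Then dim K = 2 and the simplices of K are:

  0-simplices (9): [v_0], [v_1], [v_2], [v_3], [v_4], [v_5], [v_6], [v_7], [v_8]
  1-simplices (27): (27 of them)
  2-simplices (18): (18 of them)

Hence C_0 ≅ Z^9, C_1 ≅ Z^27, C_2 ≅ Z^18.

∂_1: C_1 → C_0 maps an edge to its endpoints' difference, ∂[p,q] = q − p.
The resulting 9×27 matrix has rank 8, and its Smith normal form has invariant factors (1,1,1,1,1,1,1,1).

Boundary ∂_2: C_2 → C_1 sends each 2-simplex [p,q,r] to [q,r] − [p,r] + [p,q]. For instance
  ∂[v_0,v_4,v_5] = [v_4,v_5] − [v_0,v_5] + [v_0,v_4],
  ∂[v_3,v_4,v_7] = [v_4,v_7] − [v_3,v_7] + [v_3,v_4].
This gives a 27×18 integer matrix of rank 18; reducing to Smith normal form yields diagonal entries (1,1,1,1,1,1,1,1,1,1,1,1,1,1,1,1,1,2).

Computing H_k = (kernel of ∂_k) / (image of ∂_{k+1}):

  H_0: rank C_0 − rank ∂_1 = 9 − 8 = 1, and the invariant factors of ∂_1 are all 1, so H_0 = Z.
  H_1: rank ker ∂_1 − rank ∂_2 = (27 − 8) − 18 = 1, and ∂_2 has invariant factor 2 > 1, so H_1 = Z ⊕ Z_2.
  H_2: rank ker ∂_2 − rank ∂_3 = (18 − 18) − 0 = 0, and there is no ∂_3, so H_2 = 0.

As a check, the Euler characteristic is 9 − 27 + 18 = 0, which agrees with 1 − 1 + 0 = 0.

H_0 = Z,  H_1 = Z ⊕ Z_2,  H_2 = 0.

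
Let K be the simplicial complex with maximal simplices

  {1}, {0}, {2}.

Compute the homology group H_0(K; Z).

Fix the vertex order 0 < 1 < 2 and write every simplex with vertices in increasing order. Then dim K = 0 and the simplices of K are:

  0-simplices (3): [0], [1], [2]

giving chain groups C_0 ≅ Z^3.

Computing H_k = (kernel of ∂_k) / (image of ∂_{k+1}):

  H_0: rank C_0 − rank ∂_1 = 3 − 0 = 3, and there is no ∂_1, so H_0 ≅ Z^3.

H_0 = Z^3.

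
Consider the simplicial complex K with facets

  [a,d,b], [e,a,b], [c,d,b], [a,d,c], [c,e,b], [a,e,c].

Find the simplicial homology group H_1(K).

H_1 ≅ 0.

Order the vertices as a < b < c < d < e. Listing each simplex with vertices in this order, K has dimension 2 with simplices:

  0-simplices (5): a, b, c, d, e
  1-simplices (9): ab, ac, ad, ae, bc, bd, be, cd, ce
  2-simplices (6): abd, abe, acd, ace, bcd, bce

Hence C_0 ≅ Z^5, C_1 ≅ Z^9, C_2 ≅ Z^6.

∂_1: C_1 → C_0 is given by ∂[p,q] = [q] − [p]. For instance
  ∂be = e − b.
This gives a 5×9 integer matrix of rank 4; reducing to Smith normal form yields diagonal entries (1,1,1,1).

∂_2: C_2 → C_1 sends each 2-simplex [p,q,r] to [q,r] − [p,r] + [p,q]. For instance
  ∂ace = ce − ae + ac,
  ∂abe = be − ae + ab.
The resulting 9×6 matrix has rank 5, and its Smith normal form has invariant factors (1,1,1,1,1).

Now H_k = ker ∂_k / im ∂_{k+1}, so:

  H_1: rank ker ∂_1 − rank ∂_2 = (9 − 4) − 5 = 0, and the invariant factors of ∂_2 are all 1, so H_1 ≅ 0.

(K is a triangulation of the 2-sphere S^2.)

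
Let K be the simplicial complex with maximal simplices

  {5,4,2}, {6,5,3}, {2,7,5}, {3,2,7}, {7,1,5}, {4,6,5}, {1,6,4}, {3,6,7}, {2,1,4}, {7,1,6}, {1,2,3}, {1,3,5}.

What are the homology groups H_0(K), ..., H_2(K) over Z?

H_0 = Z,  H_1 = Z/2,  H_2 = 0.

Order the vertices as 1 < 2 < 3 < 4 < 5 < 6 < 7. Listing each simplex with vertices in this order, K has dimension 2 with simplices:

  0-simplices (7): [1], [2], [3], [4], [5], [6], [7]
  1-simplices (18): [1,2], [1,3], [1,4], [1,5], [1,6], [1,7], [2,3], [2,4], [2,5], [2,7], [3,5], [3,6], [3,7], [4,5], [4,6], [5,6], [5,7], [6,7]
  2-simplices (12): [1,2,3], [1,2,4], [1,3,5], [1,4,6], [1,5,7], [1,6,7], [2,3,7], [2,4,5], [2,5,7], [3,5,6], [3,6,7], [4,5,6]

giving chain groups C_0 ≅ Z^7, C_1 ≅ Z^18, C_2 ≅ Z^12.

∂_1: C_1 → C_0 is given by ∂[p,q] = [q] − [p].
The resulting 7×18 matrix has rank 6, and its Smith normal form has invariant factors (1,1,1,1,1,1).

The boundary map ∂_2: C_2 → C_1 maps a triangle to the signed sum of its edges. For instance
  ∂[4,5,6] = [5,6] − [4,6] + [4,5],
  ∂[2,5,7] = [5,7] − [2,7] + [2,5].
This gives a 18×12 integer matrix of rank 12; reducing to Smith normal form yields diagonal entries (1,1,1,1,1,1,1,1,1,1,1,2).

From H_k ≅ ker(∂_k) / im(∂_{k+1}) we obtain:

  H_0: rank C_0 − rank ∂_1 = 7 − 6 = 1, and the invariant factors of ∂_1 are all 1, so H_0 ≅ Z.
  H_1: rank ker ∂_1 − rank ∂_2 = (18 − 6) − 12 = 0, and ∂_2 has invariant factor 2 > 1, so H_1 ≅ Z/2.
  H_2: rank ker ∂_2 − rank ∂_3 = (12 − 12) − 0 = 0, and there is no ∂_3, so H_2 ≅ 0.

As a check, the Euler characteristic is 7 − 18 + 12 = 1, which agrees with 1 − 0 + 0 = 1.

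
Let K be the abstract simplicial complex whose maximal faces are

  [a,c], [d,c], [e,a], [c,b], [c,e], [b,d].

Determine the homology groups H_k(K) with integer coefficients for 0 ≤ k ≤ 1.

Fix the vertex order a < b < c < d < e and write every simplex with vertices in increasing order. Then dim K = 1 and the simplices of K are:

  0-simplices (5): a, b, c, d, e
  1-simplices (6): ac, ae, bc, bd, cd, ce

giving chain groups C_0 ≅ Z^5, C_1 ≅ Z^6.

Boundary ∂_1: C_1 → C_0 sends each edge [p,q] (with p < q) to q − p. For instance
  ∂ce = e − c.
This gives a 5×6 integer matrix of rank 4; reducing to Smith normal form yields diagonal entries (1,1,1,1).

Reading off H_k = ker ∂_k / im ∂_{k+1}:

  H_0: rank C_0 − rank ∂_1 = 5 − 4 = 1, and the invariant factors of ∂_1 are all 1, so H_0 ≅ Z.
  H_1: rank ker ∂_1 − rank ∂_2 = (6 − 4) − 0 = 2, and there is no ∂_2, so H_1 ≅ Z^2.

(K is a triangulation of a wedge of 2 circles.)

H_0 ≅ Z,  H_1 ≅ Z^2.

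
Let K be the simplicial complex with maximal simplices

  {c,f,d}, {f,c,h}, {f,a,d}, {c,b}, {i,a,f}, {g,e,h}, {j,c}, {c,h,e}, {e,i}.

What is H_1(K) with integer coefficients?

Fix the vertex order a < b < c < d < e < f < g < h < i < j and write every simplex with vertices in increasing order. Then dim K = 2 and the simplices of K are:

  0-simplices (10): a, b, c, d, e, f, g, h, i, j
  1-simplices (16): ad, af, ai, bc, cd, ce, cf, ch, cj, df, eg, eh, ei, fh, fi, gh
  2-simplices (6): adf, afi, cdf, ceh, cfh, egh

so the chain groups are C_0 ≅ Z^10, C_1 ≅ Z^16, C_2 ≅ Z^6.

Boundary ∂_1: C_1 → C_0 is given by ∂[p,q] = [q] − [p].
The resulting 10×16 matrix has rank 9, and its Smith normal form has invariant factors (1,1,1,1,1,1,1,1,1).

Boundary ∂_2: C_2 → C_1 maps a triangle to the signed sum of its edges. For instance
  ∂cfh = fh − ch + cf,
  ∂afi = fi − ai + af.
This gives a 16×6 integer matrix of rank 6; reducing to Smith normal form yields diagonal entries (1,1,1,1,1,1).

Reading off H_k = ker ∂_k / im ∂_{k+1}:

  H_1: rank ker ∂_1 − rank ∂_2 = (16 − 9) − 6 = 1, and the invariant factors of ∂_2 are all 1, so H_1 ≅ Z.

H_1 ≅ Z.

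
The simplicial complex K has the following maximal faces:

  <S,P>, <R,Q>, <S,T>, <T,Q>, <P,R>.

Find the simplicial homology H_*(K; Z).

Order the vertices as P < Q < R < S < T. Listing each simplex with vertices in this order, K has dimension 1 with simplices:

  0-simplices (5): P, Q, R, S, T
  1-simplices (5): PR, PS, QR, QT, ST

so the chain groups are C_0 ≅ Z^5, C_1 ≅ Z^5.

Boundary ∂_1: C_1 → C_0 maps an edge to its endpoints' difference, ∂[p,q] = q − p. For instance
  ∂QR = R − Q.
The 5×5 boundary matrix has rank 4 and Smith normal form diag(1,1,1,1).

Reading off H_k = ker ∂_k / im ∂_{k+1}:

  H_0: rank C_0 − rank ∂_1 = 5 − 4 = 1, and the invariant factors of ∂_1 are all 1, so H_0 ≅ Z.
  H_1: rank ker ∂_1 − rank ∂_2 = (5 − 4) − 0 = 1, and there is no ∂_2, so H_1 ≅ Z.

(K is a triangulation of the circle S^1.)

H_0 = Z,  H_1 = Z.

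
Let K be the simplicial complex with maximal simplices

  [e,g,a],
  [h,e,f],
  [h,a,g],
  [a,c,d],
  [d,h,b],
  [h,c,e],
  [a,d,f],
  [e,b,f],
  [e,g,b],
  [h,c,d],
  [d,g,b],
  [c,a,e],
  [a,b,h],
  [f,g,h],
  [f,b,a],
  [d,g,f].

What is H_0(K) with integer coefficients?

K has 8 vertices, 24 edges, 16 triangles.
rank ∂_0 = 0, rank ∂_1 = 7 ⇒ b_0 = 8 − 0 − 7 = 1; all invariant factors of ∂_1 are 1 so no torsion. So H_0 ≅ Z.

H_0 = Z.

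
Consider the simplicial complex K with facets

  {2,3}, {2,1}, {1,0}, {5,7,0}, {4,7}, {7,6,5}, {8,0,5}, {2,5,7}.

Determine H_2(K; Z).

Take the total order 0 < 1 < 2 < 3 < 4 < 5 < 6 < 7 < 8 on the vertex set. Then K (dimension 2) consists of the simplices:

  0-simplices (9): [0], [1], [2], [3], [4], [5], [6], [7], [8]
  1-simplices (13): [0,1], [0,5], [0,7], [0,8], [1,2], [2,3], [2,5], [2,7], [4,7], [5,6], [5,7], [5,8], [6,7]
  2-simplices (4): [0,5,7], [0,5,8], [2,5,7], [5,6,7]

giving chain groups C_0 ≅ Z^9, C_1 ≅ Z^13, C_2 ≅ Z^4.

Boundary ∂_1: C_1 → C_0 sends each edge [p,q] (with p < q) to q − p. For instance
  ∂[0,8] = [8] − [0].
As a 9×13 matrix over Z this has rank 8, with invariant factors (1,1,1,1,1,1,1,1).

The boundary map ∂_2: C_2 → C_1 sends each 2-simplex [p,q,r] to [q,r] − [p,r] + [p,q]. For instance
  ∂[2,5,7] = [5,7] − [2,7] + [2,5],
  ∂[0,5,8] = [5,8] − [0,8] + [0,5].
The resulting 13×4 matrix has rank 4, and its Smith normal form has invariant factors (1,1,1,1).

Computing H_k = (kernel of ∂_k) / (image of ∂_{k+1}):

  H_2: rank ker ∂_2 − rank ∂_3 = (4 − 4) − 0 = 0, and there is no ∂_3, so H_2 = 0.

H_2 = 0.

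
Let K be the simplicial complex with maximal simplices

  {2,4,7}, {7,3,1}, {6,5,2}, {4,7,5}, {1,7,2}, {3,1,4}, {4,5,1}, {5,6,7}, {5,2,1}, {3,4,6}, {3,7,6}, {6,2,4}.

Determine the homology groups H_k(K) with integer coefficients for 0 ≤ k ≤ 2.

Fix the vertex order 1 < 2 < 3 < 4 < 5 < 6 < 7 and write every simplex with vertices in increasing order. Then dim K = 2 and the simplices of K are:

  0-simplices (7): [1], [2], [3], [4], [5], [6], [7]
  1-simplices (18): [1,2], [1,3], [1,4], [1,5], [1,7], [2,4], [2,5], [2,6], [2,7], [3,4], [3,6], [3,7], [4,5], [4,6], [4,7], [5,6], [5,7], [6,7]
  2-simplices (12): [1,2,5], [1,2,7], [1,3,4], [1,3,7], [1,4,5], [2,4,6], [2,4,7], [2,5,6], [3,4,6], [3,6,7], [4,5,7], [5,6,7]

Hence C_0 ≅ Z^7, C_1 ≅ Z^18, C_2 ≅ Z^12.

Boundary ∂_1: C_1 → C_0 sends each edge [p,q] (with p < q) to q − p.
This gives a 7×18 integer matrix of rank 6; reducing to Smith normal form yields diagonal entries (1,1,1,1,1,1).

Boundary ∂_2: C_2 → C_1 maps a triangle to the signed sum of its edges. For instance
  ∂[4,5,7] = [5,7] − [4,7] + [4,5],
  ∂[3,4,6] = [4,6] − [3,6] + [3,4].
The resulting 18×12 matrix has rank 12, and its Smith normal form has invariant factors (1,1,1,1,1,1,1,1,1,1,1,2).

Now H_k = ker ∂_k / im ∂_{k+1}, so:

  H_0: rank C_0 − rank ∂_1 = 7 − 6 = 1, and the invariant factors of ∂_1 are all 1, so H_0 ≅ Z.
  H_1: rank ker ∂_1 − rank ∂_2 = (18 − 6) − 12 = 0, and ∂_2 has invariant factor 2 > 1, so H_1 ≅ Z/2Z.
  H_2: rank ker ∂_2 − rank ∂_3 = (12 − 12) − 0 = 0, and there is no ∂_3, so H_2 ≅ 0.

As a check, the Euler characteristic is 7 − 18 + 12 = 1, which agrees with 1 − 0 + 0 = 1.
(K is a triangulation of the real projective plane RP^2.)

H_0 ≅ Z,  H_1 ≅ Z/2Z,  H_2 = 0.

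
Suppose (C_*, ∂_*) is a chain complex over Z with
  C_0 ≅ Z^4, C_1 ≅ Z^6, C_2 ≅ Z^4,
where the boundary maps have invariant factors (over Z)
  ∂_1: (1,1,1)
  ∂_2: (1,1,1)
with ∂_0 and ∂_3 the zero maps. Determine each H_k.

H_0: b_0 = 4 − 0 − 3 = 1; torsion from ∂_1 factors > 1: none. So H_0 ≅ Z.
H_1: b_1 = 6 − 3 − 3 = 0; torsion from ∂_2 factors > 1: none. So H_1 ≅ 0.
H_2: b_2 = 4 − 3 − 0 = 1; torsion from ∂_3 factors > 1: none. So H_2 ≅ Z.

H_0 ≅ Z,  H_1 = 0,  H_2 ≅ Z.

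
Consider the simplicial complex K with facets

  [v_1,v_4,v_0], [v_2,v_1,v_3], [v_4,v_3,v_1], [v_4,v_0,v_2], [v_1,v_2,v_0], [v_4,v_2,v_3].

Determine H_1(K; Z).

H_1 = 0.

Order the vertices as v_0 < v_1 < v_2 < v_3 < v_4. Listing each simplex with vertices in this order, K has dimension 2 with simplices:

  0-simplices (5): [v_0], [v_1], [v_2], [v_3], [v_4]
  1-simplices (9): [v_0,v_1], [v_0,v_2], [v_0,v_4], [v_1,v_2], [v_1,v_3], [v_1,v_4], [v_2,v_3], [v_2,v_4], [v_3,v_4]
  2-simplices (6): [v_0,v_1,v_2], [v_0,v_1,v_4], [v_0,v_2,v_4], [v_1,v_2,v_3], [v_1,v_3,v_4], [v_2,v_3,v_4]

Hence C_0 ≅ Z^5, C_1 ≅ Z^9, C_2 ≅ Z^6.

The boundary map ∂_1: C_1 → C_0 sends each edge [p,q] (with p < q) to q − p.
As a 5×9 matrix over Z this has rank 4, with invariant factors (1,1,1,1).

Boundary ∂_2: C_2 → C_1 maps a triangle to the signed sum of its edges. For instance
  ∂[v_0,v_2,v_4] = [v_2,v_4] − [v_0,v_4] + [v_0,v_2],
  ∂[v_1,v_2,v_3] = [v_2,v_3] − [v_1,v_3] + [v_1,v_2].
The 9×6 boundary matrix has rank 5 and Smith normal form diag(1,1,1,1,1).

Computing H_k = (kernel of ∂_k) / (image of ∂_{k+1}):

  H_1: rank ker ∂_1 − rank ∂_2 = (9 − 4) − 5 = 0, and the invariant factors of ∂_2 are all 1, so H_1 = 0.

(K is a triangulation of the 2-sphere S^2.)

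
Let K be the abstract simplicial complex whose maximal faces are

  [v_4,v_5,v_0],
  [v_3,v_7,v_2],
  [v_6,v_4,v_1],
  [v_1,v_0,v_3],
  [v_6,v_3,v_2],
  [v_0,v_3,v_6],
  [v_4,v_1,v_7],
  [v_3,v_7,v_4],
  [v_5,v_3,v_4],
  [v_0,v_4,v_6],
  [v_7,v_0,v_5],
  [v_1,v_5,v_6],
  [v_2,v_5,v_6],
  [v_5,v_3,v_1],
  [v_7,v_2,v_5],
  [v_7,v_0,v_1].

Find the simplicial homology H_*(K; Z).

H_0 ≅ Z,  H_1 ≅ Z^2,  H_2 ≅ Z.

Take the total order v_0 < v_1 < v_2 < v_3 < v_4 < v_5 < v_6 < v_7 on the vertex set. Then K (dimension 2) consists of the simplices:

  0-simplices (8): [v_0], [v_1], [v_2], [v_3], [v_4], [v_5], [v_6], [v_7]
  1-simplices (24): (24 of them)
  2-simplices (16): (16 of them)

giving chain groups C_0 ≅ Z^8, C_1 ≅ Z^24, C_2 ≅ Z^16.

Boundary ∂_1: C_1 → C_0 maps an edge to its endpoints' difference, ∂[p,q] = q − p.
The 8×24 boundary matrix has rank 7 and Smith normal form diag(1,1,1,1,1,1,1).

The boundary map ∂_2: C_2 → C_1 sends each 2-simplex [p,q,r] to [q,r] − [p,r] + [p,q]. For instance
  ∂[v_0,v_4,v_6] = [v_4,v_6] − [v_0,v_6] + [v_0,v_4],
  ∂[v_0,v_4,v_5] = [v_4,v_5] − [v_0,v_5] + [v_0,v_4].
The resulting 24×16 matrix has rank 15, and its Smith normal form has invariant factors (1,1,1,1,1,1,1,1,1,1,1,1,1,1,1).

Now H_k = ker ∂_k / im ∂_{k+1}, so:

  H_0: rank C_0 − rank ∂_1 = 8 − 7 = 1, and the invariant factors of ∂_1 are all 1, so H_0 ≅ Z.
  H_1: rank ker ∂_1 − rank ∂_2 = (24 − 7) − 15 = 2, and the invariant factors of ∂_2 are all 1, so H_1 ≅ Z^2.
  H_2: rank ker ∂_2 − rank ∂_3 = (16 − 15) − 0 = 1, and there is no ∂_3, so H_2 ≅ Z.

(K is a triangulation of the torus T^2.)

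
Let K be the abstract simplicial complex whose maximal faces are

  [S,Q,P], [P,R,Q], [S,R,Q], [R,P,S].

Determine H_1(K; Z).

We work with the vertex ordering P < Q < R < S. The simplices of K, each written with vertices in increasing order, are:

  0-simplices (4): P, Q, R, S
  1-simplices (6): PQ, PR, PS, QR, QS, RS
  2-simplices (4): PQR, PQS, PRS, QRS

giving chain groups C_0 ≅ Z^4, C_1 ≅ Z^6, C_2 ≅ Z^4.

The boundary map ∂_1: C_1 → C_0 sends each edge [p,q] (with p < q) to q − p. For instance
  ∂QS = S − Q.
This gives a 4×6 integer matrix of rank 3; reducing to Smith normal form yields diagonal entries (1,1,1).

∂_2: C_2 → C_1 acts by ∂[p,q,r] = [q,r] − [p,r] + [p,q]. For instance
  ∂PQS = QS − PS + PQ,
  ∂PQR = QR − PR + PQ.
The resulting 6×4 matrix has rank 3, and its Smith normal form has invariant factors (1,1,1).

Now H_k = ker ∂_k / im ∂_{k+1}, so:

  H_1: rank ker ∂_1 − rank ∂_2 = (6 − 3) − 3 = 0, and the invariant factors of ∂_2 are all 1, so H_1 ≅ 0.

(K is a triangulation of the 2-sphere S^2.)

H_1 = 0.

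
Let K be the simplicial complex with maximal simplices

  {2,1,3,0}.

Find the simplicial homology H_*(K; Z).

H_0 ≅ Z,  H_1 = 0,  H_2 = 0,  H_3 = 0.

Order the vertices as 0 < 1 < 2 < 3. Listing each simplex with vertices in this order, K has dimension 3 with simplices:

  0-simplices (4): [0], [1], [2], [3]
  1-simplices (6): [0,1], [0,2], [0,3], [1,2], [1,3], [2,3]
  2-simplices (4): [0,1,2], [0,1,3], [0,2,3], [1,2,3]
  3-simplices (1): [0,1,2,3]

so the chain groups are C_0 ≅ Z^4, C_1 ≅ Z^6, C_2 ≅ Z^4, C_3 ≅ Z^1.

Boundary ∂_1: C_1 → C_0 maps an edge to its endpoints' difference, ∂[p,q] = q − p. For instance
  ∂[1,2] = [2] − [1].
The 4×6 boundary matrix has rank 3 and Smith normal form diag(1,1,1).

The boundary map ∂_2: C_2 → C_1 sends each 2-simplex [p,q,r] to [q,r] − [p,r] + [p,q]. For instance
  ∂[0,2,3] = [2,3] − [0,3] + [0,2],
  ∂[1,2,3] = [2,3] − [1,3] + [1,2].
The 6×4 boundary matrix has rank 3 and Smith normal form diag(1,1,1).

∂_3: C_3 → C_2 sends each 3-simplex σ to the alternating sum Σ_i (−1)^i (σ with its i-th vertex removed). For instance
  ∂[0,1,2,3] = [1,2,3] − [0,2,3] + [0,1,3] − [0,1,2].
The 4×1 boundary matrix has rank 1 and Smith normal form diag(1).

Computing H_k = (kernel of ∂_k) / (image of ∂_{k+1}):

  H_0: rank C_0 − rank ∂_1 = 4 − 3 = 1, and the invariant factors of ∂_1 are all 1, so H_0 = Z.
  H_1: rank ker ∂_1 − rank ∂_2 = (6 − 3) − 3 = 0, and the invariant factors of ∂_2 are all 1, so H_1 = 0.
  H_2: rank ker ∂_2 − rank ∂_3 = (4 − 3) − 1 = 0, and the invariant factors of ∂_3 are all 1, so H_2 = 0.
  H_3: rank ker ∂_3 − rank ∂_4 = (1 − 1) − 0 = 0, and there is no ∂_4, so H_3 = 0.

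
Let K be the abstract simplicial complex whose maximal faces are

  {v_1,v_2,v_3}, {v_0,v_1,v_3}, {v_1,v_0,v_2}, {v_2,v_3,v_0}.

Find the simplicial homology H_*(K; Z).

Order the vertices as v_0 < v_1 < v_2 < v_3. Listing each simplex with vertices in this order, K has dimension 2 with simplices:

  0-simplices (4): [v_0], [v_1], [v_2], [v_3]
  1-simplices (6): [v_0,v_1], [v_0,v_2], [v_0,v_3], [v_1,v_2], [v_1,v_3], [v_2,v_3]
  2-simplices (4): [v_0,v_1,v_2], [v_0,v_1,v_3], [v_0,v_2,v_3], [v_1,v_2,v_3]

so the chain groups are C_0 ≅ Z^4, C_1 ≅ Z^6, C_2 ≅ Z^4.

The boundary map ∂_1: C_1 → C_0 maps an edge to its endpoints' difference, ∂[p,q] = q − p.
The 4×6 boundary matrix has rank 3 and Smith normal form diag(1,1,1).

The boundary map ∂_2: C_2 → C_1 maps a triangle to the signed sum of its edges. For instance
  ∂[v_0,v_1,v_2] = [v_1,v_2] − [v_0,v_2] + [v_0,v_1],
  ∂[v_0,v_2,v_3] = [v_2,v_3] − [v_0,v_3] + [v_0,v_2].
As a 6×4 matrix over Z this has rank 3, with invariant factors (1,1,1).

From H_k ≅ ker(∂_k) / im(∂_{k+1}) we obtain:

  H_0: rank C_0 − rank ∂_1 = 4 − 3 = 1, and the invariant factors of ∂_1 are all 1, so H_0 ≅ Z.
  H_1: rank ker ∂_1 − rank ∂_2 = (6 − 3) − 3 = 0, and the invariant factors of ∂_2 are all 1, so H_1 ≅ 0.
  H_2: rank ker ∂_2 − rank ∂_3 = (4 − 3) − 0 = 1, and there is no ∂_3, so H_2 ≅ Z.

As a check, the Euler characteristic is 4 − 6 + 4 = 2, which agrees with 1 − 0 + 1 = 2.

H_0 = Z,  H_1 = 0,  H_2 = Z.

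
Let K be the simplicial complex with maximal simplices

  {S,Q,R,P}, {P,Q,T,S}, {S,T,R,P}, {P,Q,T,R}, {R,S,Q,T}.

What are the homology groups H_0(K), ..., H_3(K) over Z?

H_0 = Z,  H_1 = 0,  H_2 = 0,  H_3 = Z.

Fix the vertex order P < Q < R < S < T and write every simplex with vertices in increasing order. Then dim K = 3 and the simplices of K are:

  0-simplices (5): P, Q, R, S, T
  1-simplices (10): PQ, PR, PS, PT, QR, QS, QT, RS, RT, ST
  2-simplices (10): PQR, PQS, PQT, PRS, PRT, PST, QRS, QRT, QST, RST
  3-simplices (5): PQRS, PQRT, PQST, PRST, QRST

giving chain groups C_0 ≅ Z^5, C_1 ≅ Z^10, C_2 ≅ Z^10, C_3 ≅ Z^5.

The boundary map ∂_1: C_1 → C_0 maps an edge to its endpoints' difference, ∂[p,q] = q − p.
The 5×10 boundary matrix has rank 4 and Smith normal form diag(1,1,1,1).

Boundary ∂_2: C_2 → C_1 acts by ∂[p,q,r] = [q,r] − [p,r] + [p,q]. For instance
  ∂PQT = QT − PT + PQ,
  ∂QRS = RS − QS + QR.
The resulting 10×10 matrix has rank 6, and its Smith normal form has invariant factors (1,1,1,1,1,1).

∂_3: C_3 → C_2 sends each 3-simplex σ to the alternating sum Σ_i (−1)^i (σ with its i-th vertex removed). For instance
  ∂PQRS = QRS − PRS + PQS − PQR,
  ∂PQRT = QRT − PRT + PQT − PQR.
The 10×5 boundary matrix has rank 4 and Smith normal form diag(1,1,1,1).

From H_k ≅ ker(∂_k) / im(∂_{k+1}) we obtain:

  H_0: rank C_0 − rank ∂_1 = 5 − 4 = 1, and the invariant factors of ∂_1 are all 1, so H_0 ≅ Z.
  H_1: rank ker ∂_1 − rank ∂_2 = (10 − 4) − 6 = 0, and the invariant factors of ∂_2 are all 1, so H_1 ≅ 0.
  H_2: rank ker ∂_2 − rank ∂_3 = (10 − 6) − 4 = 0, and the invariant factors of ∂_3 are all 1, so H_2 ≅ 0.
  H_3: rank ker ∂_3 − rank ∂_4 = (5 − 4) − 0 = 1, and there is no ∂_4, so H_3 ≅ Z.

(K is a triangulation of the 3-sphere S^3.)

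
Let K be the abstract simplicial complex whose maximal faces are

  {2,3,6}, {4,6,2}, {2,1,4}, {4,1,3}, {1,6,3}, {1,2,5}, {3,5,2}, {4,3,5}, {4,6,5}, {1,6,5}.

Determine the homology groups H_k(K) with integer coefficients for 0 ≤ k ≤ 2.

We work with the vertex ordering 1 < 2 < 3 < 4 < 5 < 6. The simplices of K, each written with vertices in increasing order, are:

  0-simplices (6): [1], [2], [3], [4], [5], [6]
  1-simplices (15): [1,2], [1,3], [1,4], [1,5], [1,6], [2,3], [2,4], [2,5], [2,6], [3,4], [3,5], [3,6], [4,5], [4,6], [5,6]
  2-simplices (10): [1,2,4], [1,2,5], [1,3,4], [1,3,6], [1,5,6], [2,3,5], [2,3,6], [2,4,6], [3,4,5], [4,5,6]

Hence C_0 ≅ Z^6, C_1 ≅ Z^15, C_2 ≅ Z^10.

∂_1: C_1 → C_0 is given by ∂[p,q] = [q] − [p]. For instance
  ∂[3,4] = [4] − [3].
The 6×15 boundary matrix has rank 5 and Smith normal form diag(1,1,1,1,1).

The boundary map ∂_2: C_2 → C_1 maps a triangle to the signed sum of its edges. For instance
  ∂[1,2,4] = [2,4] − [1,4] + [1,2],
  ∂[1,2,5] = [2,5] − [1,5] + [1,2].
As a 15×10 matrix over Z this has rank 10, with invariant factors (1,1,1,1,1,1,1,1,1,2).

Now H_k = ker ∂_k / im ∂_{k+1}, so:

  H_0: rank C_0 − rank ∂_1 = 6 − 5 = 1, and the invariant factors of ∂_1 are all 1, so H_0 = Z.
  H_1: rank ker ∂_1 − rank ∂_2 = (15 − 5) − 10 = 0, and ∂_2 has invariant factor 2 > 1, so H_1 = Z/2Z.
  H_2: rank ker ∂_2 − rank ∂_3 = (10 − 10) − 0 = 0, and there is no ∂_3, so H_2 = 0.

H_0 ≅ Z,  H_1 ≅ Z/2Z,  H_2 = 0.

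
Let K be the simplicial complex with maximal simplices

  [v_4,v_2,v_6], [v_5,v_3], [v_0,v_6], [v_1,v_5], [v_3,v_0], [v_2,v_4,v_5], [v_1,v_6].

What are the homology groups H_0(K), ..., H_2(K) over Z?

Take the total order v_0 < v_1 < v_2 < v_3 < v_4 < v_5 < v_6 on the vertex set. Then K (dimension 2) consists of the simplices:

  0-simplices (7): [v_0], [v_1], [v_2], [v_3], [v_4], [v_5], [v_6]
  1-simplices (10): [v_0,v_3], [v_0,v_6], [v_1,v_5], [v_1,v_6], [v_2,v_4], [v_2,v_5], [v_2,v_6], [v_3,v_5], [v_4,v_5], [v_4,v_6]
  2-simplices (2): [v_2,v_4,v_5], [v_2,v_4,v_6]

Hence C_0 ≅ Z^7, C_1 ≅ Z^10, C_2 ≅ Z^2.

The boundary map ∂_1: C_1 → C_0 maps an edge to its endpoints' difference, ∂[p,q] = q − p. For instance
  ∂[v_2,v_4] = [v_4] − [v_2].
The resulting 7×10 matrix has rank 6, and its Smith normal form has invariant factors (1,1,1,1,1,1).

The boundary map ∂_2: C_2 → C_1 maps a triangle to the signed sum of its edges. For instance
  ∂[v_2,v_4,v_5] = [v_4,v_5] − [v_2,v_5] + [v_2,v_4],
  ∂[v_2,v_4,v_6] = [v_4,v_6] − [v_2,v_6] + [v_2,v_4].
As a 10×2 matrix over Z this has rank 2, with invariant factors (1,1).

Reading off H_k = ker ∂_k / im ∂_{k+1}:

  H_0: rank C_0 − rank ∂_1 = 7 − 6 = 1, and the invariant factors of ∂_1 are all 1, so H_0 ≅ Z.
  H_1: rank ker ∂_1 − rank ∂_2 = (10 − 6) − 2 = 2, and the invariant factors of ∂_2 are all 1, so H_1 ≅ Z^2.
  H_2: rank ker ∂_2 − rank ∂_3 = (2 − 2) − 0 = 0, and there is no ∂_3, so H_2 ≅ 0.

H_0 = Z,  H_1 = Z^2,  H_2 = 0.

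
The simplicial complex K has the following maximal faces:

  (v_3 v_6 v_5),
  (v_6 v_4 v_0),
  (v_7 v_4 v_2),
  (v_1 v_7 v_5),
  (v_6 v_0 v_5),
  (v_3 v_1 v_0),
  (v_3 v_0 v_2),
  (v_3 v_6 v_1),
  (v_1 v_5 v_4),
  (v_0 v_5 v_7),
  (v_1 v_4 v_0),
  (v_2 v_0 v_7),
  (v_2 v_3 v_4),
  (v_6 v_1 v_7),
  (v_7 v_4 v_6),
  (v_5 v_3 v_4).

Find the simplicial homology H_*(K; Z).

H_0 = Z,  H_1 = Z^2,  H_2 = Z.

K has 8 vertices, 24 edges, 16 triangles.
rank ∂_0 = 0, rank ∂_1 = 7 ⇒ b_0 = 8 − 0 − 7 = 1; all invariant factors of ∂_1 are 1 so no torsion. So H_0 = Z.
rank ∂_1 = 7, rank ∂_2 = 15 ⇒ b_1 = 24 − 7 − 15 = 2; all invariant factors of ∂_2 are 1 so no torsion. So H_1 = Z^2.
rank ∂_2 = 15, rank ∂_3 = 0 ⇒ b_2 = 16 − 15 − 0 = 1. So H_2 = Z.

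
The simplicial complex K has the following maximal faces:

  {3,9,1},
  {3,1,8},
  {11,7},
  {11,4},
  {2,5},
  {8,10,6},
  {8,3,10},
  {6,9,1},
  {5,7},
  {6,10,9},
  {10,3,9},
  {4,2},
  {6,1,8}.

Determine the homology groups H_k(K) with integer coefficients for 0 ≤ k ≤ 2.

Take the total order 1 < 2 < 3 < 4 < 5 < 6 < 7 < 8 < 9 < 10 < 11 on the vertex set. Then K (dimension 2) consists of the simplices:

  0-simplices (11): [1], [2], [3], [4], [5], [6], [7], [8], [9], [10], [11]
  1-simplices (17): [1,3], [1,6], [1,8], [1,9], [2,4], [2,5], [3,8], [3,9], [3,10], [4,11], [5,7], [6,8], [6,9], [6,10], [7,11], [8,10], [9,10]
  2-simplices (8): [1,3,8], [1,3,9], [1,6,8], [1,6,9], [3,8,10], [3,9,10], [6,8,10], [6,9,10]

so the chain groups are C_0 ≅ Z^11, C_1 ≅ Z^17, C_2 ≅ Z^8.

The boundary map ∂_1: C_1 → C_0 sends each edge [p,q] (with p < q) to q − p. For instance
  ∂[6,8] = [8] − [6].
The 11×17 boundary matrix has rank 9 and Smith normal form diag(1,1,1,1,1,1,1,1,1).

The boundary map ∂_2: C_2 → C_1 sends each 2-simplex [p,q,r] to [q,r] − [p,r] + [p,q]. For instance
  ∂[6,8,10] = [8,10] − [6,10] + [6,8],
  ∂[1,6,8] = [6,8] − [1,8] + [1,6].
The resulting 17×8 matrix has rank 7, and its Smith normal form has invariant factors (1,1,1,1,1,1,1).

From H_k ≅ ker(∂_k) / im(∂_{k+1}) we obtain:

  H_0: rank C_0 − rank ∂_1 = 11 − 9 = 2, and the invariant factors of ∂_1 are all 1, so H_0 = Z^2.
  H_1: rank ker ∂_1 − rank ∂_2 = (17 − 9) − 7 = 1, and the invariant factors of ∂_2 are all 1, so H_1 = Z.
  H_2: rank ker ∂_2 − rank ∂_3 = (8 − 7) − 0 = 1, and there is no ∂_3, so H_2 = Z.

As a check, the Euler characteristic is 11 − 17 + 8 = 2, which agrees with 2 − 1 + 1 = 2.

H_0 ≅ Z^2,  H_1 ≅ Z,  H_2 ≅ Z.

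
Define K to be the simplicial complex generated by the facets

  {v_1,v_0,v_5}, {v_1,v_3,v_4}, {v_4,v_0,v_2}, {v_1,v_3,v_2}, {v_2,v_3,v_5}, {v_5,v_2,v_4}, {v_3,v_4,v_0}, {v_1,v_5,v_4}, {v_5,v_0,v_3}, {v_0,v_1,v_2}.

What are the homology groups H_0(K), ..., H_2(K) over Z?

H_0 ≅ Z,  H_1 ≅ Z/2Z,  H_2 = 0.

Fix the vertex order v_0 < v_1 < v_2 < v_3 < v_4 < v_5 and write every simplex with vertices in increasing order. Then dim K = 2 and the simplices of K are:

  0-simplices (6): [v_0], [v_1], [v_2], [v_3], [v_4], [v_5]
  1-simplices (15): (15 of them)
  2-simplices (10): [v_0,v_1,v_2], [v_0,v_1,v_5], [v_0,v_2,v_4], [v_0,v_3,v_4], [v_0,v_3,v_5], [v_1,v_2,v_3], [v_1,v_3,v_4], [v_1,v_4,v_5], [v_2,v_3,v_5], [v_2,v_4,v_5]

giving chain groups C_0 ≅ Z^6, C_1 ≅ Z^15, C_2 ≅ Z^10.

The boundary map ∂_1: C_1 → C_0 is given by ∂[p,q] = [q] − [p].
The resulting 6×15 matrix has rank 5, and its Smith normal form has invariant factors (1,1,1,1,1).

∂_2: C_2 → C_1 maps a triangle to the signed sum of its edges. For instance
  ∂[v_1,v_3,v_4] = [v_3,v_4] − [v_1,v_4] + [v_1,v_3],
  ∂[v_0,v_3,v_5] = [v_3,v_5] − [v_0,v_5] + [v_0,v_3].
As a 15×10 matrix over Z this has rank 10, with invariant factors (1,1,1,1,1,1,1,1,1,2).

Now H_k = ker ∂_k / im ∂_{k+1}, so:

  H_0: rank C_0 − rank ∂_1 = 6 − 5 = 1, and the invariant factors of ∂_1 are all 1, so H_0 = Z.
  H_1: rank ker ∂_1 − rank ∂_2 = (15 − 5) − 10 = 0, and ∂_2 has invariant factor 2 > 1, so H_1 = Z/2Z.
  H_2: rank ker ∂_2 − rank ∂_3 = (10 − 10) − 0 = 0, and there is no ∂_3, so H_2 = 0.

(K is a triangulation of the real projective plane RP^2.)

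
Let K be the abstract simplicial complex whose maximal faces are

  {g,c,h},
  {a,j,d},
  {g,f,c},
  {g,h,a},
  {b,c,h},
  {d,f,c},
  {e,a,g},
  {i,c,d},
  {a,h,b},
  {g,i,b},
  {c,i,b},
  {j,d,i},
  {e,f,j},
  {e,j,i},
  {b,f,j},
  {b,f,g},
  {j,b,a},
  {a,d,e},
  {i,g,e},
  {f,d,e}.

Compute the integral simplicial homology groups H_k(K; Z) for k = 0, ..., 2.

Order the vertices as a < b < c < d < e < f < g < h < i < j. Listing each simplex with vertices in this order, K has dimension 2 with simplices:

  0-simplices (10): a, b, c, d, e, f, g, h, i, j
  1-simplices (30): ab, ad, ae, ag, ah, aj, bc, bf, bg, bh, bi, bj, cd, cf, cg, ch, ci, de, df, di, dj, ef, eg, ei, ej, fg, fj, gh, gi, ij
  2-simplices (20): abh, abj, ade, adj, aeg, agh, bch, bci, bfg, bfj, bgi, cdf, cdi, cfg, cgh, def, dij, efj, egi, eij

giving chain groups C_0 ≅ Z^10, C_1 ≅ Z^30, C_2 ≅ Z^20.

The boundary map ∂_1: C_1 → C_0 maps an edge to its endpoints' difference, ∂[p,q] = q − p.
The 10×30 boundary matrix has rank 9 and Smith normal form diag(1,1,1,1,1,1,1,1,1).

∂_2: C_2 → C_1 acts by ∂[p,q,r] = [q,r] − [p,r] + [p,q]. For instance
  ∂bch = ch − bh + bc,
  ∂dij = ij − dj + di.
This gives a 30×20 integer matrix of rank 20; reducing to Smith normal form yields diagonal entries (1,1,1,1,1,1,1,1,1,1,1,1,1,1,1,1,1,1,1,2).

Computing H_k = (kernel of ∂_k) / (image of ∂_{k+1}):

  H_0: rank C_0 − rank ∂_1 = 10 − 9 = 1, and the invariant factors of ∂_1 are all 1, so H_0 ≅ Z.
  H_1: rank ker ∂_1 − rank ∂_2 = (30 − 9) − 20 = 1, and ∂_2 has invariant factor 2 > 1, so H_1 ≅ Z ⊕ Z/2.
  H_2: rank ker ∂_2 − rank ∂_3 = (20 − 20) − 0 = 0, and there is no ∂_3, so H_2 ≅ 0.

H_0 ≅ Z,  H_1 ≅ Z ⊕ Z/2,  H_2 = 0.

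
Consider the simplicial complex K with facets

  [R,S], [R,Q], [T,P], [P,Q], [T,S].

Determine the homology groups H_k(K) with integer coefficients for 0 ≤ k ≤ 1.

Fix the vertex order P < Q < R < S < T and write every simplex with vertices in increasing order. Then dim K = 1 and the simplices of K are:

  0-simplices (5): P, Q, R, S, T
  1-simplices (5): PQ, PT, QR, RS, ST

so the chain groups are C_0 ≅ Z^5, C_1 ≅ Z^5.

The boundary map ∂_1: C_1 → C_0 sends each edge [p,q] (with p < q) to q − p. For instance
  ∂RS = S − R.
The 5×5 boundary matrix has rank 4 and Smith normal form diag(1,1,1,1).

Now H_k = ker ∂_k / im ∂_{k+1}, so:

  H_0: rank C_0 − rank ∂_1 = 5 − 4 = 1, and the invariant factors of ∂_1 are all 1, so H_0 = Z.
  H_1: rank ker ∂_1 − rank ∂_2 = (5 − 4) − 0 = 1, and there is no ∂_2, so H_1 = Z.

As a check, the Euler characteristic is 5 − 5 = 0, which agrees with 1 − 1 = 0.
(K is a triangulation of the circle S^1.)

H_0 = Z,  H_1 = Z.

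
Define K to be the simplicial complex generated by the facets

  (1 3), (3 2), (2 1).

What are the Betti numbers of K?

b_0 = 1, b_1 = 1.

Order the vertices as 1 < 2 < 3. Listing each simplex with vertices in this order, K has dimension 1 with simplices:

  0-simplices (3): [1], [2], [3]
  1-simplices (3): [1,2], [1,3], [2,3]

so the chain groups are C_0 ≅ Z^3, C_1 ≅ Z^3.

The boundary map ∂_1: C_1 → C_0 sends each edge [p,q] (with p < q) to q − p. For instance
  ∂[1,2] = [2] − [1].
The 3×3 boundary matrix has rank 2 and Smith normal form diag(1,1).

Now H_k = ker ∂_k / im ∂_{k+1}, so:

  H_0: rank C_0 − rank ∂_1 = 3 − 2 = 1, and the invariant factors of ∂_1 are all 1, so H_0 ≅ Z.
  H_1: rank ker ∂_1 − rank ∂_2 = (3 − 2) − 0 = 1, and there is no ∂_2, so H_1 ≅ Z.

(K is a triangulation of the circle S^1.)

Hence the Betti numbers are b_0 = 1, b_1 = 1.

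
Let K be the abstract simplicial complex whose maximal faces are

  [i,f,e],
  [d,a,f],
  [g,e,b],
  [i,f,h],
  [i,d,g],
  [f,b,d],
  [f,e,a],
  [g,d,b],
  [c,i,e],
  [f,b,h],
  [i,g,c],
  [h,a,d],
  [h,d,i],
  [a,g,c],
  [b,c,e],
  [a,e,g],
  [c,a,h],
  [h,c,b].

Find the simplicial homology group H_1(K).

H_1 = Z ⊕ Z/2Z.

Order the vertices as a < b < c < d < e < f < g < h < i. Listing each simplex with vertices in this order, K has dimension 2 with simplices:

  0-simplices (9): a, b, c, d, e, f, g, h, i
  1-simplices (27): ac, ad, ae, af, ag, ah, bc, bd, be, bf, bg, bh, ce, cg, ch, ci, df, dg, dh, di, ef, eg, ei, fh, fi, gi, hi
  2-simplices (18): acg, ach, adf, adh, aef, aeg, bce, bch, bdf, bdg, beg, bfh, cei, cgi, dgi, dhi, efi, fhi

Hence C_0 ≅ Z^9, C_1 ≅ Z^27, C_2 ≅ Z^18.

∂_1: C_1 → C_0 is given by ∂[p,q] = [q] − [p].
As a 9×27 matrix over Z this has rank 8, with invariant factors (1,1,1,1,1,1,1,1).

∂_2: C_2 → C_1 acts by ∂[p,q,r] = [q,r] − [p,r] + [p,q]. For instance
  ∂bce = ce − be + bc,
  ∂adf = df − af + ad.
As a 27×18 matrix over Z this has rank 18, with invariant factors (1,1,1,1,1,1,1,1,1,1,1,1,1,1,1,1,1,2).

Now H_k = ker ∂_k / im ∂_{k+1}, so:

  H_1: rank ker ∂_1 − rank ∂_2 = (27 − 8) − 18 = 1, and ∂_2 has invariant factor 2 > 1, so H_1 ≅ Z ⊕ Z/2Z.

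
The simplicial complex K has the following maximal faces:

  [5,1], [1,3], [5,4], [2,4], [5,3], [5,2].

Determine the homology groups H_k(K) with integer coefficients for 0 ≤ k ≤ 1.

H_0 ≅ Z,  H_1 ≅ Z^2.

Take the total order 1 < 2 < 3 < 4 < 5 on the vertex set. Then K (dimension 1) consists of the simplices:

  0-simplices (5): [1], [2], [3], [4], [5]
  1-simplices (6): [1,3], [1,5], [2,4], [2,5], [3,5], [4,5]

so the chain groups are C_0 ≅ Z^5, C_1 ≅ Z^6.

Boundary ∂_1: C_1 → C_0 is given by ∂[p,q] = [q] − [p]. For instance
  ∂[2,4] = [4] − [2].
As a 5×6 matrix over Z this has rank 4, with invariant factors (1,1,1,1).

Computing H_k = (kernel of ∂_k) / (image of ∂_{k+1}):

  H_0: rank C_0 − rank ∂_1 = 5 − 4 = 1, and the invariant factors of ∂_1 are all 1, so H_0 = Z.
  H_1: rank ker ∂_1 − rank ∂_2 = (6 − 4) − 0 = 2, and there is no ∂_2, so H_1 = Z^2.

(K is a triangulation of a wedge of 2 circles.)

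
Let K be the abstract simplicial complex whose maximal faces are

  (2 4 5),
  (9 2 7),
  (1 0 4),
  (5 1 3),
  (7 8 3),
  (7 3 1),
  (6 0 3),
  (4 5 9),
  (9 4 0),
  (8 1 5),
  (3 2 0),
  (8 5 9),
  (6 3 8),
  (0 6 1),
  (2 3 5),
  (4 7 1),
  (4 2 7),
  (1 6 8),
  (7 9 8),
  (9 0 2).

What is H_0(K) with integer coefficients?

H_0 = Z.

Order the vertices as 0 < 1 < 2 < 3 < 4 < 5 < 6 < 7 < 8 < 9. Listing each simplex with vertices in this order, K has dimension 2 with simplices:

  0-simplices (10): [0], [1], [2], [3], [4], [5], [6], [7], [8], [9]
  1-simplices (30): (30 of them)
  2-simplices (20): (20 of them)

giving chain groups C_0 ≅ Z^10, C_1 ≅ Z^30, C_2 ≅ Z^20.

∂_1: C_1 → C_0 is given by ∂[p,q] = [q] − [p]. For instance
  ∂[3,7] = [7] − [3].
This gives a 10×30 integer matrix of rank 9; reducing to Smith normal form yields diagonal entries (1,1,1,1,1,1,1,1,1).

∂_2: C_2 → C_1 acts by ∂[p,q,r] = [q,r] − [p,r] + [p,q]. For instance
  ∂[2,4,7] = [4,7] − [2,7] + [2,4],
  ∂[0,2,9] = [2,9] − [0,9] + [0,2].
The 30×20 boundary matrix has rank 20 and Smith normal form diag(1,1,1,1,1,1,1,1,1,1,1,1,1,1,1,1,1,1,1,2).

Reading off H_k = ker ∂_k / im ∂_{k+1}:

  H_0: rank C_0 − rank ∂_1 = 10 − 9 = 1, and the invariant factors of ∂_1 are all 1, so H_0 ≅ Z.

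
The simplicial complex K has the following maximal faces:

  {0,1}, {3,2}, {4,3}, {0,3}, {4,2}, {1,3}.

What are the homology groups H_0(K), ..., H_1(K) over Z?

H_0 ≅ Z,  H_1 ≅ Z^2.

Take the total order 0 < 1 < 2 < 3 < 4 on the vertex set. Then K (dimension 1) consists of the simplices:

  0-simplices (5): [0], [1], [2], [3], [4]
  1-simplices (6): [0,1], [0,3], [1,3], [2,3], [2,4], [3,4]

Hence C_0 ≅ Z^5, C_1 ≅ Z^6.

∂_1: C_1 → C_0 maps an edge to its endpoints' difference, ∂[p,q] = q − p. For instance
  ∂[1,3] = [3] − [1].
This gives a 5×6 integer matrix of rank 4; reducing to Smith normal form yields diagonal entries (1,1,1,1).

From H_k ≅ ker(∂_k) / im(∂_{k+1}) we obtain:

  H_0: rank C_0 − rank ∂_1 = 5 − 4 = 1, and the invariant factors of ∂_1 are all 1, so H_0 = Z.
  H_1: rank ker ∂_1 − rank ∂_2 = (6 − 4) − 0 = 2, and there is no ∂_2, so H_1 = Z^2.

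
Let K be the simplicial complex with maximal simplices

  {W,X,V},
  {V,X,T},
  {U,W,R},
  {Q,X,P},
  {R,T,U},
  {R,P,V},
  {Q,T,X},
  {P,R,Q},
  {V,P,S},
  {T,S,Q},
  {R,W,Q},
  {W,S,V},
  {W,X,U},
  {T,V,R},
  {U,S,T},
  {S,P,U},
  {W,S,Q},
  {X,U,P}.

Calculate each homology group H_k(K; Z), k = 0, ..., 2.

H_0 ≅ Z,  H_1 ≅ Z^2,  H_2 ≅ Z.

Fix the vertex order P < Q < R < S < T < U < V < W < X and write every simplex with vertices in increasing order. Then dim K = 2 and the simplices of K are:

  0-simplices (9): P, Q, R, S, T, U, V, W, X
  1-simplices (27): PQ, PR, PS, PU, PV, PX, QR, QS, QT, QW, QX, RT, RU, RV, RW, ST, SU, SV, SW, TU, TV, TX, UW, UX, VW, VX, WX
  2-simplices (18): PQR, PQX, PRV, PSU, PSV, PUX, QRW, QST, QSW, QTX, RTU, RTV, RUW, STU, SVW, TVX, UWX, VWX

so the chain groups are C_0 ≅ Z^9, C_1 ≅ Z^27, C_2 ≅ Z^18.

The boundary map ∂_1: C_1 → C_0 sends each edge [p,q] (with p < q) to q − p.
The 9×27 boundary matrix has rank 8 and Smith normal form diag(1,1,1,1,1,1,1,1).

The boundary map ∂_2: C_2 → C_1 acts by ∂[p,q,r] = [q,r] − [p,r] + [p,q]. For instance
  ∂PSU = SU − PU + PS,
  ∂UWX = WX − UX + UW.
The resulting 27×18 matrix has rank 17, and its Smith normal form has invariant factors (1,1,1,1,1,1,1,1,1,1,1,1,1,1,1,1,1).

Reading off H_k = ker ∂_k / im ∂_{k+1}:

  H_0: rank C_0 − rank ∂_1 = 9 − 8 = 1, and the invariant factors of ∂_1 are all 1, so H_0 ≅ Z.
  H_1: rank ker ∂_1 − rank ∂_2 = (27 − 8) − 17 = 2, and the invariant factors of ∂_2 are all 1, so H_1 ≅ Z^2.
  H_2: rank ker ∂_2 − rank ∂_3 = (18 − 17) − 0 = 1, and there is no ∂_3, so H_2 ≅ Z.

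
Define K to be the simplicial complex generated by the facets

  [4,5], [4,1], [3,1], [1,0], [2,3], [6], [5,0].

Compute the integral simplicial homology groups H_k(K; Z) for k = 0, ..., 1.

H_0 = Z^2,  H_1 = Z.

Order the vertices as 0 < 1 < 2 < 3 < 4 < 5 < 6. Listing each simplex with vertices in this order, K has dimension 1 with simplices:

  0-simplices (7): [0], [1], [2], [3], [4], [5], [6]
  1-simplices (6): [0,1], [0,5], [1,3], [1,4], [2,3], [4,5]

so the chain groups are C_0 ≅ Z^7, C_1 ≅ Z^6.

Boundary ∂_1: C_1 → C_0 sends each edge [p,q] (with p < q) to q − p. For instance
  ∂[2,3] = [3] − [2].
The resulting 7×6 matrix has rank 5, and its Smith normal form has invariant factors (1,1,1,1,1).

From H_k ≅ ker(∂_k) / im(∂_{k+1}) we obtain:

  H_0: rank C_0 − rank ∂_1 = 7 − 5 = 2, and the invariant factors of ∂_1 are all 1, so H_0 = Z^2.
  H_1: rank ker ∂_1 − rank ∂_2 = (6 − 5) − 0 = 1, and there is no ∂_2, so H_1 = Z.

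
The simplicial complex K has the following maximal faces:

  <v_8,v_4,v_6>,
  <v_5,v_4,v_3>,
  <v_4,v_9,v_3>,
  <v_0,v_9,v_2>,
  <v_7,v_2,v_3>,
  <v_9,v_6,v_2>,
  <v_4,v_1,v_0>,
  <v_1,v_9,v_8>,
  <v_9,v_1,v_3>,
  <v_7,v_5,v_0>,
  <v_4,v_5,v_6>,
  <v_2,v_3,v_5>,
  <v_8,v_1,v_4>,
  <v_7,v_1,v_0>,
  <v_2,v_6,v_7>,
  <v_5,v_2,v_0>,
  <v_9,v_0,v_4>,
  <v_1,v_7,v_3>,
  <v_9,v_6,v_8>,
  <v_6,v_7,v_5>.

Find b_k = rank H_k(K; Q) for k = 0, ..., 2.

b_0 = 1, b_1 = 1, b_2 = 0.

We work with the vertex ordering v_0 < v_1 < v_2 < v_3 < v_4 < v_5 < v_6 < v_7 < v_8 < v_9. The simplices of K, each written with vertices in increasing order, are:

  0-simplices (10): [v_0], [v_1], [v_2], [v_3], [v_4], [v_5], [v_6], [v_7], [v_8], [v_9]
  1-simplices (30): (30 of them)
  2-simplices (20): (20 of them)

Hence C_0 ≅ Z^10, C_1 ≅ Z^30, C_2 ≅ Z^20.

∂_1: C_1 → C_0 is given by ∂[p,q] = [q] − [p].
The 10×30 boundary matrix has rank 9 and Smith normal form diag(1,1,1,1,1,1,1,1,1).

Boundary ∂_2: C_2 → C_1 maps a triangle to the signed sum of its edges. For instance
  ∂[v_0,v_2,v_5] = [v_2,v_5] − [v_0,v_5] + [v_0,v_2],
  ∂[v_1,v_4,v_8] = [v_4,v_8] − [v_1,v_8] + [v_1,v_4].
The 30×20 boundary matrix has rank 20 and Smith normal form diag(1,1,1,1,1,1,1,1,1,1,1,1,1,1,1,1,1,1,1,2).

Computing H_k = (kernel of ∂_k) / (image of ∂_{k+1}):

  H_0: rank C_0 − rank ∂_1 = 10 − 9 = 1, and the invariant factors of ∂_1 are all 1, so H_0 ≅ Z.
  H_1: rank ker ∂_1 − rank ∂_2 = (30 − 9) − 20 = 1, and ∂_2 has invariant factor 2 > 1, so H_1 ≅ Z ⊕ Z/2Z.
  H_2: rank ker ∂_2 − rank ∂_3 = (20 − 20) − 0 = 0, and there is no ∂_3, so H_2 ≅ 0.

Hence the Betti numbers are b_0 = 1, b_1 = 1, b_2 = 0.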